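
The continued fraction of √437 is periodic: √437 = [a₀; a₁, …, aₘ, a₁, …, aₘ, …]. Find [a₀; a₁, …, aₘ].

[20; 1, 9, 2, 9, 1, 40]

a₀ = ⌊√437⌋ = 20.
With m₀=0, d₀=1 and mₖ₊₁ = dₖaₖ − mₖ, dₖ₊₁ = (n − mₖ₊₁²)/dₖ, aₖ₊₁ = ⌊(a₀+mₖ₊₁)/dₖ₊₁⌋:
  k=1: m=20, d=37, a=1
  k=2: m=17, d=4, a=9
  k=3: m=19, d=19, a=2
  k=4: m=19, d=4, a=9
  k=5: m=17, d=37, a=1
  k=6: m=20, d=1, a=40
d=1 and a=2a₀=40 at k=6, so the next step gives (m, d) = (20, 37) again — its k=1 value — and the period has length 6.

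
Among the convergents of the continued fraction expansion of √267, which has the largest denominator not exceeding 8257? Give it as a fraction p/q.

77681/4754

√267 = [16; 2, 1, 15, 1, 2, 32, …] (period length 6).
Convergents:
  p_0/q_0 = 16/1
  p_1/q_1 = 33/2
  p_2/q_2 = 49/3
  p_3/q_3 = 768/47
  p_4/q_4 = 817/50
  p_5/q_5 = 2402/147
  p_6/q_6 = 77681/4754
  p_7/q_7 = 157764/9655
q_6 = 4754 ≤ 8257 < 9655 = q_7, so the answer is 77681/4754.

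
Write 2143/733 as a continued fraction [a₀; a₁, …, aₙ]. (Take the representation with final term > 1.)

[2; 1, 12, 11, 5]

2143 = 2×733 + 677
733 = 1×677 + 56
677 = 12×56 + 5
56 = 11×5 + 1
5 = 5×1 + 0  (stop)
So 2143/733 = [2; 1, 12, 11, 5].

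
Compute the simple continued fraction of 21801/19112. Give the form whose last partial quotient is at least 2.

21801 = 1·19112 + 2689
19112 = 7·2689 + 289
2689 = 9·289 + 88
289 = 3·88 + 25
88 = 3·25 + 13
25 = 1·13 + 12
13 = 1·12 + 1
12 = 12·1 + 0  (stop)
So 21801/19112 = [1; 7, 9, 3, 3, 1, 1, 12].

[1; 7, 9, 3, 3, 1, 1, 12]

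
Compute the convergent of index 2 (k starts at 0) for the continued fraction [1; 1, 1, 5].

3/2

Using pₖ = aₖpₖ₋₁ + pₖ₋₂, qₖ = aₖqₖ₋₁ + qₖ₋₂ (with p₋₁=1, p₋₂=0, q₋₁=0, q₋₂=1):
  k=0: a=1, p=1, q=1
  k=1: a=1, p=2, q=1
  k=2: a=1, p=3, q=2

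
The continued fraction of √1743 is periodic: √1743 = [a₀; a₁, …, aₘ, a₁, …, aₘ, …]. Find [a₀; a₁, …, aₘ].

a₀ = ⌊√1743⌋ = 41.
With m₀=0, d₀=1 and mₖ₊₁ = dₖaₖ − mₖ, dₖ₊₁ = (n − mₖ₊₁²)/dₖ, aₖ₊₁ = ⌊(a₀+mₖ₊₁)/dₖ₊₁⌋:
  k=1: m=41, d=62, a=1
  k=2: m=21, d=21, a=2
  k=3: m=21, d=62, a=1
  k=4: m=41, d=1, a=82
d=1 and a=2a₀=82 at k=4, so the next step gives (m, d) = (41, 62) again — its k=1 value — and the period has length 4.

[41; 1, 2, 1, 82]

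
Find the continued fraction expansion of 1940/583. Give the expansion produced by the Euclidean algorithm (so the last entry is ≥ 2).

[3; 3, 19, 10]

1940 = 3×583 + 191
583 = 3×191 + 10
191 = 19×10 + 1
10 = 10×1 + 0  (stop)
So 1940/583 = [3; 3, 19, 10].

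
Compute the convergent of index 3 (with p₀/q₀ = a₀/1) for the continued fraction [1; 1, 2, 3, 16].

17/10

Using pₖ = aₖpₖ₋₁ + pₖ₋₂, qₖ = aₖqₖ₋₁ + qₖ₋₂ (with p₋₁=1, p₋₂=0, q₋₁=0, q₋₂=1):
  k=0: a=1, p=1, q=1
  k=1: a=1, p=2, q=1
  k=2: a=2, p=5, q=3
  k=3: a=3, p=17, q=10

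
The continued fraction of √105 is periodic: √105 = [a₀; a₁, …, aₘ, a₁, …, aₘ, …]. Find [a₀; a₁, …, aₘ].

[10; 4, 20]

a₀ = ⌊√105⌋ = 10.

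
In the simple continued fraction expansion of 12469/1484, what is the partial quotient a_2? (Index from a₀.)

2

12469 = 8·1484 + 597   →  a_0 = 8
1484 = 2·597 + 290   →  a_1 = 2
597 = 2·290 + 17   →  a_2 = 2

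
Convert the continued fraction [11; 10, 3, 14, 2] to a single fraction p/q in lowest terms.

10198/919

Fold from the inside: start with 2/1.
  14 + 1/2 = 29/2
  3 + 2/29 = 89/29
  10 + 29/89 = 919/89
  11 + 89/919 = 10198/919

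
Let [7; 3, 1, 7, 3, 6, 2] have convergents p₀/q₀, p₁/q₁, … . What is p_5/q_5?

4449/613

Using pₖ = aₖpₖ₋₁ + pₖ₋₂, qₖ = aₖqₖ₋₁ + qₖ₋₂ (with p₋₁=1, p₋₂=0, q₋₁=0, q₋₂=1):
  k=0: a=7, p=7, q=1
  k=1: a=3, p=22, q=3
  k=2: a=1, p=29, q=4
  k=3: a=7, p=225, q=31
  k=4: a=3, p=704, q=97
  k=5: a=6, p=4449, q=613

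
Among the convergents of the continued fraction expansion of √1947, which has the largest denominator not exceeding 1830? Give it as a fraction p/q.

√1947 = [44; 8, 88, …] (period length 2).
Convergents:
  p_0/q_0 = 44/1
  p_1/q_1 = 353/8
  p_2/q_2 = 31108/705
  p_3/q_3 = 249217/5648
q_2 = 705 ≤ 1830 < 5648 = q_3, so the answer is 31108/705.

31108/705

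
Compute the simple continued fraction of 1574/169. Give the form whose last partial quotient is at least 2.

[9; 3, 5, 3, 3]

1574 = 9×169 + 53
169 = 3×53 + 10
53 = 5×10 + 3
10 = 3×3 + 1
3 = 3×1 + 0  (stop)
So 1574/169 = [9; 3, 5, 3, 3].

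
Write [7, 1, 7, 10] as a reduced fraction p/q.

Using pₖ = aₖpₖ₋₁ + pₖ₋₂ and qₖ = aₖqₖ₋₁ + qₖ₋₂:
  k=0: a=7, p=7, q=1
  k=1: a=1, p=8, q=1
  k=2: a=7, p=63, q=8
  k=3: a=10, p=638, q=81

638/81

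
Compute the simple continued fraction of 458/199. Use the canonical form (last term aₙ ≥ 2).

[2; 3, 3, 6, 3]

458 = 2*199 + 60
199 = 3*60 + 19
60 = 3*19 + 3
19 = 6*3 + 1
3 = 3*1 + 0  (stop)
So 458/199 = [2; 3, 3, 6, 3].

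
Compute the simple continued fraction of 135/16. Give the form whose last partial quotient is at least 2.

[8; 2, 3, 2]

135 = 8*16 + 7
16 = 2*7 + 2
7 = 3*2 + 1
2 = 2*1 + 0  (stop)
So 135/16 = [8; 2, 3, 2].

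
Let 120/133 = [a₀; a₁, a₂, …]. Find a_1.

120 = 0·133 + 120   →  a_0 = 0
133 = 1·120 + 13   →  a_1 = 1

1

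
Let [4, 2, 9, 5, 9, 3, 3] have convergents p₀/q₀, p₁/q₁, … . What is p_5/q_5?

12407/2773

Using pₖ = aₖpₖ₋₁ + pₖ₋₂, qₖ = aₖqₖ₋₁ + qₖ₋₂ (with p₋₁=1, p₋₂=0, q₋₁=0, q₋₂=1):
  k=0: a=4, p=4, q=1
  k=1: a=2, p=9, q=2
  k=2: a=9, p=85, q=19
  k=3: a=5, p=434, q=97
  k=4: a=9, p=3991, q=892
  k=5: a=3, p=12407, q=2773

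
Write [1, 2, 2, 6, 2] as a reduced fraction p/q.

Using pₖ = aₖpₖ₋₁ + pₖ₋₂ and qₖ = aₖqₖ₋₁ + qₖ₋₂:
  k=0: a=1, p=1, q=1
  k=1: a=2, p=3, q=2
  k=2: a=2, p=7, q=5
  k=3: a=6, p=45, q=32
  k=4: a=2, p=97, q=69

97/69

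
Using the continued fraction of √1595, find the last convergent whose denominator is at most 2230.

51080/1279

√1595 = [39; 1, 14, 1, 78, …] (period length 4).
Convergents:
  p_0/q_0 = 39/1
  p_1/q_1 = 40/1
  p_2/q_2 = 599/15
  p_3/q_3 = 639/16
  p_4/q_4 = 50441/1263
  p_5/q_5 = 51080/1279
  p_6/q_6 = 765561/19169
q_5 = 1279 ≤ 2230 < 19169 = q_6, so the answer is 51080/1279.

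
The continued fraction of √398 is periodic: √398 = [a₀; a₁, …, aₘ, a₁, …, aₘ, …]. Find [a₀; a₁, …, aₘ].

[19; 1, 18, 1, 38]

a₀ = ⌊√398⌋ = 19.
With m₀=0, d₀=1 and mₖ₊₁ = dₖaₖ − mₖ, dₖ₊₁ = (n − mₖ₊₁²)/dₖ, aₖ₊₁ = ⌊(a₀+mₖ₊₁)/dₖ₊₁⌋:
  k=1: m=19, d=37, a=1
  k=2: m=18, d=2, a=18
  k=3: m=18, d=37, a=1
  k=4: m=19, d=1, a=38
d=1 and a=2a₀=38 at k=4, so the next step gives (m, d) = (19, 37) again — its k=1 value — and the period has length 4.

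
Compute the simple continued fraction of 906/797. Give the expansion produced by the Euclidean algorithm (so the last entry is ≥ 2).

[1; 7, 3, 4, 1, 6]

906 = 1×797 + 109
797 = 7×109 + 34
109 = 3×34 + 7
34 = 4×7 + 6
7 = 1×6 + 1
6 = 6×1 + 0  (stop)
So 906/797 = [1; 7, 3, 4, 1, 6].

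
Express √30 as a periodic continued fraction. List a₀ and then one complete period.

[5; 2, 10]

a₀ = ⌊√30⌋ = 5.
With m₀=0, d₀=1 and mₖ₊₁ = dₖaₖ − mₖ, dₖ₊₁ = (n − mₖ₊₁²)/dₖ, aₖ₊₁ = ⌊(a₀+mₖ₊₁)/dₖ₊₁⌋:
  k=1: m=5, d=5, a=2
  k=2: m=5, d=1, a=10
d=1 and a=2a₀=10 at k=2, so the next step gives (m, d) = (5, 5) again — its k=1 value — and the period has length 2.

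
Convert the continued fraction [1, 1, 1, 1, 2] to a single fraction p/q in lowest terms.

13/8

Fold from the inside: start with 2/1.
  1 + 1/2 = 3/2
  1 + 2/3 = 5/3
  1 + 3/5 = 8/5
  1 + 5/8 = 13/8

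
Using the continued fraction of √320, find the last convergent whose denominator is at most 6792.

√320 = [17; 1, 7, 1, 34, …] (period length 4).
Convergents:
  p_0/q_0 = 17/1
  p_1/q_1 = 18/1
  p_2/q_2 = 143/8
  p_3/q_3 = 161/9
  p_4/q_4 = 5617/314
  p_5/q_5 = 5778/323
  p_6/q_6 = 46063/2575
  p_7/q_7 = 51841/2898
  p_8/q_8 = 1808657/101107
q_7 = 2898 ≤ 6792 < 101107 = q_8, so the answer is 51841/2898.

51841/2898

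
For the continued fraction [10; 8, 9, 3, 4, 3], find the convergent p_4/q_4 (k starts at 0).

9931/981

Using pₖ = aₖpₖ₋₁ + pₖ₋₂, qₖ = aₖqₖ₋₁ + qₖ₋₂ (with p₋₁=1, p₋₂=0, q₋₁=0, q₋₂=1):
  k=0: a=10, p=10, q=1
  k=1: a=8, p=81, q=8
  k=2: a=9, p=739, q=73
  k=3: a=3, p=2298, q=227
  k=4: a=4, p=9931, q=981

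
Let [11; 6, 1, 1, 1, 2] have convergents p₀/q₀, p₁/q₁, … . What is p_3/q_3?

145/13

Using pₖ = aₖpₖ₋₁ + pₖ₋₂, qₖ = aₖqₖ₋₁ + qₖ₋₂ (with p₋₁=1, p₋₂=0, q₋₁=0, q₋₂=1):
  k=0: a=11, p=11, q=1
  k=1: a=6, p=67, q=6
  k=2: a=1, p=78, q=7
  k=3: a=1, p=145, q=13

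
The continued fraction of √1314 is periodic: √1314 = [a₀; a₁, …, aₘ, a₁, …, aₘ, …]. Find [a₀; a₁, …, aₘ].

a₀ = ⌊√1314⌋ = 36.
With m₀=0, d₀=1 and mₖ₊₁ = dₖaₖ − mₖ, dₖ₊₁ = (n − mₖ₊₁²)/dₖ, aₖ₊₁ = ⌊(a₀+mₖ₊₁)/dₖ₊₁⌋:
  k=1: m=36, d=18, a=4
  k=2: m=36, d=1, a=72
d=1 and a=2a₀=72 at k=2, so the next step gives (m, d) = (36, 18) again — its k=1 value — and the period has length 2.

[36; 4, 72]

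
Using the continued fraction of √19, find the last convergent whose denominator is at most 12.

48/11

√19 = [4; 2, 1, 3, 1, 2, 8, …] (period length 6).
Convergents:
  p_0/q_0 = 4/1
  p_1/q_1 = 9/2
  p_2/q_2 = 13/3
  p_3/q_3 = 48/11
  p_4/q_4 = 61/14
q_3 = 11 ≤ 12 < 14 = q_4, so the answer is 48/11.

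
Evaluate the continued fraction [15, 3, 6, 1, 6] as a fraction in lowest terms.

Using pₖ = aₖpₖ₋₁ + pₖ₋₂ and qₖ = aₖqₖ₋₁ + qₖ₋₂:
  k=0: a=15, p=15, q=1
  k=1: a=3, p=46, q=3
  k=2: a=6, p=291, q=19
  k=3: a=1, p=337, q=22
  k=4: a=6, p=2313, q=151

2313/151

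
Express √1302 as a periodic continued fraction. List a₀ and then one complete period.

[36; 12, 72]

a₀ = ⌊√1302⌋ = 36.
With m₀=0, d₀=1 and mₖ₊₁ = dₖaₖ − mₖ, dₖ₊₁ = (n − mₖ₊₁²)/dₖ, aₖ₊₁ = ⌊(a₀+mₖ₊₁)/dₖ₊₁⌋:
  k=1: m=36, d=6, a=12
  k=2: m=36, d=1, a=72
d=1 and a=2a₀=72 at k=2, so the next step gives (m, d) = (36, 6) again — its k=1 value — and the period has length 2.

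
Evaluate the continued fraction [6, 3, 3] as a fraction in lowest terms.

63/10

Fold from the inside: start with 3/1.
  3 + 1/3 = 10/3
  6 + 3/10 = 63/10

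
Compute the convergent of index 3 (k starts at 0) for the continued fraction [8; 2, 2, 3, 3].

143/17

Using pₖ = aₖpₖ₋₁ + pₖ₋₂, qₖ = aₖqₖ₋₁ + qₖ₋₂ (with p₋₁=1, p₋₂=0, q₋₁=0, q₋₂=1):
  k=0: a=8, p=8, q=1
  k=1: a=2, p=17, q=2
  k=2: a=2, p=42, q=5
  k=3: a=3, p=143, q=17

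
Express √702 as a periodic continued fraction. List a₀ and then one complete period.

a₀ = ⌊√702⌋ = 26.
With m₀=0, d₀=1 and mₖ₊₁ = dₖaₖ − mₖ, dₖ₊₁ = (n − mₖ₊₁²)/dₖ, aₖ₊₁ = ⌊(a₀+mₖ₊₁)/dₖ₊₁⌋:
  k=1: m=26, d=26, a=2
  k=2: m=26, d=1, a=52
d=1 and a=2a₀=52 at k=2, so the next step gives (m, d) = (26, 26) again — its k=1 value — and the period has length 2.

[26; 2, 52]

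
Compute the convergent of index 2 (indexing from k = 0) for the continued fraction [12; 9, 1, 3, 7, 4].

121/10

Using pₖ = aₖpₖ₋₁ + pₖ₋₂, qₖ = aₖqₖ₋₁ + qₖ₋₂ (with p₋₁=1, p₋₂=0, q₋₁=0, q₋₂=1):
  k=0: a=12, p=12, q=1
  k=1: a=9, p=109, q=9
  k=2: a=1, p=121, q=10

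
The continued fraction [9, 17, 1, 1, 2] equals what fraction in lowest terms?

Using pₖ = aₖpₖ₋₁ + pₖ₋₂ and qₖ = aₖqₖ₋₁ + qₖ₋₂:
  k=0: a=9, p=9, q=1
  k=1: a=17, p=154, q=17
  k=2: a=1, p=163, q=18
  k=3: a=1, p=317, q=35
  k=4: a=2, p=797, q=88

797/88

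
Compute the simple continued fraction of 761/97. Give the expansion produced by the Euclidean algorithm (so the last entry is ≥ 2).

761 = 7×97 + 82
97 = 1×82 + 15
82 = 5×15 + 7
15 = 2×7 + 1
7 = 7×1 + 0  (stop)
So 761/97 = [7; 1, 5, 2, 7].

[7; 1, 5, 2, 7]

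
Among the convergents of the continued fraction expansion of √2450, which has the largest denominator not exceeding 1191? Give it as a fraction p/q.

19601/396

√2450 = [49; 2, 98, …] (period length 2).
Convergents:
  p_0/q_0 = 49/1
  p_1/q_1 = 99/2
  p_2/q_2 = 9751/197
  p_3/q_3 = 19601/396
  p_4/q_4 = 1930649/39005
q_3 = 396 ≤ 1191 < 39005 = q_4, so the answer is 19601/396.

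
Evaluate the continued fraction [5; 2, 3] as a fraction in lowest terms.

38/7

Using pₖ = aₖpₖ₋₁ + pₖ₋₂ and qₖ = aₖqₖ₋₁ + qₖ₋₂:
  k=0: a=5, p=5, q=1
  k=1: a=2, p=11, q=2
  k=2: a=3, p=38, q=7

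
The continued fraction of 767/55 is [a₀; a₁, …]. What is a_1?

1

767 = 13·55 + 52   →  a_0 = 13
55 = 1·52 + 3   →  a_1 = 1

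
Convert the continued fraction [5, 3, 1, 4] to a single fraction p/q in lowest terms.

Fold from the inside: start with 4/1.
  1 + 1/4 = 5/4
  3 + 4/5 = 19/5
  5 + 5/19 = 100/19

100/19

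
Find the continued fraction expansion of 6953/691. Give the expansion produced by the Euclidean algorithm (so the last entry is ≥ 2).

[10; 16, 14, 3]

6953 = 10*691 + 43
691 = 16*43 + 3
43 = 14*3 + 1
3 = 3*1 + 0  (stop)
So 6953/691 = [10; 16, 14, 3].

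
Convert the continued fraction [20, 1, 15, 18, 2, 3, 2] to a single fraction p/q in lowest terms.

Fold from the inside: start with 2/1.
  3 + 1/2 = 7/2
  2 + 2/7 = 16/7
  18 + 7/16 = 295/16
  15 + 16/295 = 4441/295
  1 + 295/4441 = 4736/4441
  20 + 4441/4736 = 99161/4736

99161/4736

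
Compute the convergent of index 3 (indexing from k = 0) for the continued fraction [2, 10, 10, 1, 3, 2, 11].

233/111

Using pₖ = aₖpₖ₋₁ + pₖ₋₂, qₖ = aₖqₖ₋₁ + qₖ₋₂ (with p₋₁=1, p₋₂=0, q₋₁=0, q₋₂=1):
  k=0: a=2, p=2, q=1
  k=1: a=10, p=21, q=10
  k=2: a=10, p=212, q=101
  k=3: a=1, p=233, q=111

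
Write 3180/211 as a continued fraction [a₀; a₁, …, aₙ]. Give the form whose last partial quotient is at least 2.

3180 = 15·211 + 15
211 = 14·15 + 1
15 = 15·1 + 0  (stop)
So 3180/211 = [15; 14, 15].

[15; 14, 15]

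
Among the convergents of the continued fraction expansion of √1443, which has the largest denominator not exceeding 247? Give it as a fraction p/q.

2887/76

√1443 = [37; 1, 74, …] (period length 2).
Convergents:
  p_0/q_0 = 37/1
  p_1/q_1 = 38/1
  p_2/q_2 = 2849/75
  p_3/q_3 = 2887/76
  p_4/q_4 = 216487/5699
q_3 = 76 ≤ 247 < 5699 = q_4, so the answer is 2887/76.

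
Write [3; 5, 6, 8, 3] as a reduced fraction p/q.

2523/790

Fold from the inside: start with 3/1.
  8 + 1/3 = 25/3
  6 + 3/25 = 153/25
  5 + 25/153 = 790/153
  3 + 153/790 = 2523/790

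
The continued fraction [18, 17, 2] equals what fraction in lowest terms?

Using pₖ = aₖpₖ₋₁ + pₖ₋₂ and qₖ = aₖqₖ₋₁ + qₖ₋₂:
  k=0: a=18, p=18, q=1
  k=1: a=17, p=307, q=17
  k=2: a=2, p=632, q=35

632/35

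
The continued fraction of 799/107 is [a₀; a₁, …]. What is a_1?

799 = 7·107 + 50   →  a_0 = 7
107 = 2·50 + 7   →  a_1 = 2

2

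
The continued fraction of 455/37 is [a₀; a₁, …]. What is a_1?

455 = 12·37 + 11   →  a_0 = 12
37 = 3·11 + 4   →  a_1 = 3

3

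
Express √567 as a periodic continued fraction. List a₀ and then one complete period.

[23; 1, 4, 3, 4, 1, 46]

a₀ = ⌊√567⌋ = 23.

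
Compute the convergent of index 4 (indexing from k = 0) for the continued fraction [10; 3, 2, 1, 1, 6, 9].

Using pₖ = aₖpₖ₋₁ + pₖ₋₂, qₖ = aₖqₖ₋₁ + qₖ₋₂ (with p₋₁=1, p₋₂=0, q₋₁=0, q₋₂=1):
  k=0: a=10, p=10, q=1
  k=1: a=3, p=31, q=3
  k=2: a=2, p=72, q=7
  k=3: a=1, p=103, q=10
  k=4: a=1, p=175, q=17

175/17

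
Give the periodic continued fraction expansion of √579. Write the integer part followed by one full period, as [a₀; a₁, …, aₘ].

[24; 16, 48]

a₀ = ⌊√579⌋ = 24.
With m₀=0, d₀=1 and mₖ₊₁ = dₖaₖ − mₖ, dₖ₊₁ = (n − mₖ₊₁²)/dₖ, aₖ₊₁ = ⌊(a₀+mₖ₊₁)/dₖ₊₁⌋:
  k=1: m=24, d=3, a=16
  k=2: m=24, d=1, a=48
d=1 and a=2a₀=48 at k=2, so the next step gives (m, d) = (24, 3) again — its k=1 value — and the period has length 2.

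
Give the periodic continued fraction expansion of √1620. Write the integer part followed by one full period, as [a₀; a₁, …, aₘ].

a₀ = ⌊√1620⌋ = 40.
With m₀=0, d₀=1 and mₖ₊₁ = dₖaₖ − mₖ, dₖ₊₁ = (n − mₖ₊₁²)/dₖ, aₖ₊₁ = ⌊(a₀+mₖ₊₁)/dₖ₊₁⌋:
  k=1: m=40, d=20, a=4
  k=2: m=40, d=1, a=80
d=1 and a=2a₀=80 at k=2, so the next step gives (m, d) = (40, 20) again — its k=1 value — and the period has length 2.

[40; 4, 80]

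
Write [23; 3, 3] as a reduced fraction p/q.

Fold from the inside: start with 3/1.
  3 + 1/3 = 10/3
  23 + 3/10 = 233/10

233/10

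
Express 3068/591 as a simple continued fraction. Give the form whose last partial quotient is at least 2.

[5; 5, 4, 2, 1, 8]

3068 = 5×591 + 113
591 = 5×113 + 26
113 = 4×26 + 9
26 = 2×9 + 8
9 = 1×8 + 1
8 = 8×1 + 0  (stop)
So 3068/591 = [5; 5, 4, 2, 1, 8].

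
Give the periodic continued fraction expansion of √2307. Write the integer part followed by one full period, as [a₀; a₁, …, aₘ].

[48; 32, 96]

a₀ = ⌊√2307⌋ = 48.
With m₀=0, d₀=1 and mₖ₊₁ = dₖaₖ − mₖ, dₖ₊₁ = (n − mₖ₊₁²)/dₖ, aₖ₊₁ = ⌊(a₀+mₖ₊₁)/dₖ₊₁⌋:
  k=1: m=48, d=3, a=32
  k=2: m=48, d=1, a=96
d=1 and a=2a₀=96 at k=2, so the next step gives (m, d) = (48, 3) again — its k=1 value — and the period has length 2.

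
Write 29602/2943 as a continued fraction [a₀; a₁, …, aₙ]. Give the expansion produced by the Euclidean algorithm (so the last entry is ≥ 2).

[10; 17, 9, 19]

29602 = 10·2943 + 172
2943 = 17·172 + 19
172 = 9·19 + 1
19 = 19·1 + 0  (stop)
So 29602/2943 = [10; 17, 9, 19].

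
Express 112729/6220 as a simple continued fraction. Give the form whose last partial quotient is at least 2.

[18; 8, 11, 3, 4, 5]

112729 = 18*6220 + 769
6220 = 8*769 + 68
769 = 11*68 + 21
68 = 3*21 + 5
21 = 4*5 + 1
5 = 5*1 + 0  (stop)
So 112729/6220 = [18; 8, 11, 3, 4, 5].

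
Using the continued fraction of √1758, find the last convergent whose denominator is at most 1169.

√1758 = [41; 1, 12, 1, 82, …] (period length 4).
Convergents:
  p_0/q_0 = 41/1
  p_1/q_1 = 42/1
  p_2/q_2 = 545/13
  p_3/q_3 = 587/14
  p_4/q_4 = 48679/1161
  p_5/q_5 = 49266/1175
q_4 = 1161 ≤ 1169 < 1175 = q_5, so the answer is 48679/1161.

48679/1161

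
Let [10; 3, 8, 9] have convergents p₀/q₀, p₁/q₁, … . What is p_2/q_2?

Using pₖ = aₖpₖ₋₁ + pₖ₋₂, qₖ = aₖqₖ₋₁ + qₖ₋₂ (with p₋₁=1, p₋₂=0, q₋₁=0, q₋₂=1):
  k=0: a=10, p=10, q=1
  k=1: a=3, p=31, q=3
  k=2: a=8, p=258, q=25

258/25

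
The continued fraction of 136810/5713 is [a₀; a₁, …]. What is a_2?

17

136810 = 23·5713 + 5411   →  a_0 = 23
5713 = 1·5411 + 302   →  a_1 = 1
5411 = 17·302 + 277   →  a_2 = 17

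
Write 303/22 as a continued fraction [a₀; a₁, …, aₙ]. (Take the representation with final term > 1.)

[13; 1, 3, 2, 2]

303 = 13*22 + 17
22 = 1*17 + 5
17 = 3*5 + 2
5 = 2*2 + 1
2 = 2*1 + 0  (stop)
So 303/22 = [13; 1, 3, 2, 2].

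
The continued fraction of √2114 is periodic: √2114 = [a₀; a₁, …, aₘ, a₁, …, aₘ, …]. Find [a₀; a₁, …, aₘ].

a₀ = ⌊√2114⌋ = 45.
With m₀=0, d₀=1 and mₖ₊₁ = dₖaₖ − mₖ, dₖ₊₁ = (n − mₖ₊₁²)/dₖ, aₖ₊₁ = ⌊(a₀+mₖ₊₁)/dₖ₊₁⌋:
  k=1: m=45, d=89, a=1
  k=2: m=44, d=2, a=44
  k=3: m=44, d=89, a=1
  k=4: m=45, d=1, a=90
d=1 and a=2a₀=90 at k=4, so the next step gives (m, d) = (45, 89) again — its k=1 value — and the period has length 4.

[45; 1, 44, 1, 90]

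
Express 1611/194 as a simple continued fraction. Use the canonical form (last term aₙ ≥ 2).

[8; 3, 3, 2, 8]

1611 = 8·194 + 59
194 = 3·59 + 17
59 = 3·17 + 8
17 = 2·8 + 1
8 = 8·1 + 0  (stop)
So 1611/194 = [8; 3, 3, 2, 8].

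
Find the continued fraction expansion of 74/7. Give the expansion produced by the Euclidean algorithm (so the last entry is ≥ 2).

74 = 10×7 + 4
7 = 1×4 + 3
4 = 1×3 + 1
3 = 3×1 + 0  (stop)
So 74/7 = [10; 1, 1, 3].

[10; 1, 1, 3]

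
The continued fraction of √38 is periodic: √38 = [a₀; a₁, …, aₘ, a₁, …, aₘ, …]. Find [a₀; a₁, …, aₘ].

a₀ = ⌊√38⌋ = 6.

[6; 6, 12]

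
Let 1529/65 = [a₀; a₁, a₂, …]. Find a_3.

1529 = 23·65 + 34   →  a_0 = 23
65 = 1·34 + 31   →  a_1 = 1
34 = 1·31 + 3   →  a_2 = 1
31 = 10·3 + 1   →  a_3 = 10

10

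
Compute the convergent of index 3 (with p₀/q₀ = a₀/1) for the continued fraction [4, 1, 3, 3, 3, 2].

Using pₖ = aₖpₖ₋₁ + pₖ₋₂, qₖ = aₖqₖ₋₁ + qₖ₋₂ (with p₋₁=1, p₋₂=0, q₋₁=0, q₋₂=1):
  k=0: a=4, p=4, q=1
  k=1: a=1, p=5, q=1
  k=2: a=3, p=19, q=4
  k=3: a=3, p=62, q=13

62/13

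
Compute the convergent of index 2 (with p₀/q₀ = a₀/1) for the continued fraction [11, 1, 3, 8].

47/4

Using pₖ = aₖpₖ₋₁ + pₖ₋₂, qₖ = aₖqₖ₋₁ + qₖ₋₂ (with p₋₁=1, p₋₂=0, q₋₁=0, q₋₂=1):
  k=0: a=11, p=11, q=1
  k=1: a=1, p=12, q=1
  k=2: a=3, p=47, q=4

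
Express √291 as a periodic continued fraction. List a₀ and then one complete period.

[17; 17, 34]

a₀ = ⌊√291⌋ = 17.
With m₀=0, d₀=1 and mₖ₊₁ = dₖaₖ − mₖ, dₖ₊₁ = (n − mₖ₊₁²)/dₖ, aₖ₊₁ = ⌊(a₀+mₖ₊₁)/dₖ₊₁⌋:
  k=1: m=17, d=2, a=17
  k=2: m=17, d=1, a=34
d=1 and a=2a₀=34 at k=2, so the next step gives (m, d) = (17, 2) again — its k=1 value — and the period has length 2.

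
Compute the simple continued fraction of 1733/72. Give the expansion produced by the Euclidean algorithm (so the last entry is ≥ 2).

1733 = 24×72 + 5
72 = 14×5 + 2
5 = 2×2 + 1
2 = 2×1 + 0  (stop)
So 1733/72 = [24; 14, 2, 2].

[24; 14, 2, 2]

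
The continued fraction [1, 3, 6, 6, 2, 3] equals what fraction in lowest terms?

1153/876

Fold from the inside: start with 3/1.
  2 + 1/3 = 7/3
  6 + 3/7 = 45/7
  6 + 7/45 = 277/45
  3 + 45/277 = 876/277
  1 + 277/876 = 1153/876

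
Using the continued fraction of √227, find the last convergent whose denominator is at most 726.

√227 = [15; 15, 30, …] (period length 2).
Convergents:
  p_0/q_0 = 15/1
  p_1/q_1 = 226/15
  p_2/q_2 = 6795/451
  p_3/q_3 = 102151/6780
q_2 = 451 ≤ 726 < 6780 = q_3, so the answer is 6795/451.

6795/451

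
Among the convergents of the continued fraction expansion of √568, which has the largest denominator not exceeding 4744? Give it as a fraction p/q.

√568 = [23; 1, 4, 1, 46, …] (period length 4).
Convergents:
  p_0/q_0 = 23/1
  p_1/q_1 = 24/1
  p_2/q_2 = 119/5
  p_3/q_3 = 143/6
  p_4/q_4 = 6697/281
  p_5/q_5 = 6840/287
  p_6/q_6 = 34057/1429
  p_7/q_7 = 40897/1716
  p_8/q_8 = 1915319/80365
q_7 = 1716 ≤ 4744 < 80365 = q_8, so the answer is 40897/1716.

40897/1716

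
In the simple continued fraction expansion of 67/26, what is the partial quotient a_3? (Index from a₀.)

67 = 2·26 + 15   →  a_0 = 2
26 = 1·15 + 11   →  a_1 = 1
15 = 1·11 + 4   →  a_2 = 1
11 = 2·4 + 3   →  a_3 = 2

2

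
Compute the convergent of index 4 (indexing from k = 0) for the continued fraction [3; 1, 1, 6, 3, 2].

Using pₖ = aₖpₖ₋₁ + pₖ₋₂, qₖ = aₖqₖ₋₁ + qₖ₋₂ (with p₋₁=1, p₋₂=0, q₋₁=0, q₋₂=1):
  k=0: a=3, p=3, q=1
  k=1: a=1, p=4, q=1
  k=2: a=1, p=7, q=2
  k=3: a=6, p=46, q=13
  k=4: a=3, p=145, q=41

145/41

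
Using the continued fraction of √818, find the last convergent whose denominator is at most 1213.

√818 = [28; 1, 1, 1, 1, 56, …] (period length 5).
Convergents:
  p_0/q_0 = 28/1
  p_1/q_1 = 29/1
  p_2/q_2 = 57/2
  p_3/q_3 = 86/3
  p_4/q_4 = 143/5
  p_5/q_5 = 8094/283
  p_6/q_6 = 8237/288
  p_7/q_7 = 16331/571
  p_8/q_8 = 24568/859
  p_9/q_9 = 40899/1430
q_8 = 859 ≤ 1213 < 1430 = q_9, so the answer is 24568/859.

24568/859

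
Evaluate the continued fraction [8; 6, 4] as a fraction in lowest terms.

204/25

Using pₖ = aₖpₖ₋₁ + pₖ₋₂ and qₖ = aₖqₖ₋₁ + qₖ₋₂:
  k=0: a=8, p=8, q=1
  k=1: a=6, p=49, q=6
  k=2: a=4, p=204, q=25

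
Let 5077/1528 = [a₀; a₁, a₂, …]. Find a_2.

10

5077 = 3·1528 + 493   →  a_0 = 3
1528 = 3·493 + 49   →  a_1 = 3
493 = 10·49 + 3   →  a_2 = 10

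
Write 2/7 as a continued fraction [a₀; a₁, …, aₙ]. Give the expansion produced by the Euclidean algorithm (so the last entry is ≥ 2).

[0; 3, 2]

2 = 0*7 + 2
7 = 3*2 + 1
2 = 2*1 + 0  (stop)
So 2/7 = [0; 3, 2].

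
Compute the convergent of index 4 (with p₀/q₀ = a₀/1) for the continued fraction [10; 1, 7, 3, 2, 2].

Using pₖ = aₖpₖ₋₁ + pₖ₋₂, qₖ = aₖqₖ₋₁ + qₖ₋₂ (with p₋₁=1, p₋₂=0, q₋₁=0, q₋₂=1):
  k=0: a=10, p=10, q=1
  k=1: a=1, p=11, q=1
  k=2: a=7, p=87, q=8
  k=3: a=3, p=272, q=25
  k=4: a=2, p=631, q=58

631/58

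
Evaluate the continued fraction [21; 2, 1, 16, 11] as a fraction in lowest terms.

Using pₖ = aₖpₖ₋₁ + pₖ₋₂ and qₖ = aₖqₖ₋₁ + qₖ₋₂:
  k=0: a=21, p=21, q=1
  k=1: a=2, p=43, q=2
  k=2: a=1, p=64, q=3
  k=3: a=16, p=1067, q=50
  k=4: a=11, p=11801, q=553

11801/553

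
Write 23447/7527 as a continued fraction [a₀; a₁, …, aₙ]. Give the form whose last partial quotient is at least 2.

23447 = 3×7527 + 866
7527 = 8×866 + 599
866 = 1×599 + 267
599 = 2×267 + 65
267 = 4×65 + 7
65 = 9×7 + 2
7 = 3×2 + 1
2 = 2×1 + 0  (stop)
So 23447/7527 = [3; 8, 1, 2, 4, 9, 3, 2].

[3; 8, 1, 2, 4, 9, 3, 2]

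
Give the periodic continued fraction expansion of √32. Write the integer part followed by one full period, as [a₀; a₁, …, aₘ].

[5; 1, 1, 1, 10]

a₀ = ⌊√32⌋ = 5.
With m₀=0, d₀=1 and mₖ₊₁ = dₖaₖ − mₖ, dₖ₊₁ = (n − mₖ₊₁²)/dₖ, aₖ₊₁ = ⌊(a₀+mₖ₊₁)/dₖ₊₁⌋:
  k=1: m=5, d=7, a=1
  k=2: m=2, d=4, a=1
  k=3: m=2, d=7, a=1
  k=4: m=5, d=1, a=10
d=1 and a=2a₀=10 at k=4, so the next step gives (m, d) = (5, 7) again — its k=1 value — and the period has length 4.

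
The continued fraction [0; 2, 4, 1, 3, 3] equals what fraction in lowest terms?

62/137

Fold from the inside: start with 3/1.
  3 + 1/3 = 10/3
  1 + 3/10 = 13/10
  4 + 10/13 = 62/13
  2 + 13/62 = 137/62
  0 + 62/137 = 62/137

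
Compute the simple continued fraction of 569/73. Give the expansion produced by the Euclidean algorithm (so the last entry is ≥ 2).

[7; 1, 3, 1, 6, 2]

569 = 7×73 + 58
73 = 1×58 + 15
58 = 3×15 + 13
15 = 1×13 + 2
13 = 6×2 + 1
2 = 2×1 + 0  (stop)
So 569/73 = [7; 1, 3, 1, 6, 2].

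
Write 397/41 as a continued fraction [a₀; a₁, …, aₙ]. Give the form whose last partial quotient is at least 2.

[9; 1, 2, 6, 2]

397 = 9*41 + 28
41 = 1*28 + 13
28 = 2*13 + 2
13 = 6*2 + 1
2 = 2*1 + 0  (stop)
So 397/41 = [9; 1, 2, 6, 2].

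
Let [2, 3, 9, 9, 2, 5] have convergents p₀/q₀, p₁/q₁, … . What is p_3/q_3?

592/255

Using pₖ = aₖpₖ₋₁ + pₖ₋₂, qₖ = aₖqₖ₋₁ + qₖ₋₂ (with p₋₁=1, p₋₂=0, q₋₁=0, q₋₂=1):
  k=0: a=2, p=2, q=1
  k=1: a=3, p=7, q=3
  k=2: a=9, p=65, q=28
  k=3: a=9, p=592, q=255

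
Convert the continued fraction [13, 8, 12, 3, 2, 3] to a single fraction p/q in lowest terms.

Fold from the inside: start with 3/1.
  2 + 1/3 = 7/3
  3 + 3/7 = 24/7
  12 + 7/24 = 295/24
  8 + 24/295 = 2384/295
  13 + 295/2384 = 31287/2384

31287/2384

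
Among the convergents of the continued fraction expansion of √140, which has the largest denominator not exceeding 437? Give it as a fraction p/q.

1692/143

√140 = [11; 1, 4, 1, 22, …] (period length 4).
Convergents:
  p_0/q_0 = 11/1
  p_1/q_1 = 12/1
  p_2/q_2 = 59/5
  p_3/q_3 = 71/6
  p_4/q_4 = 1621/137
  p_5/q_5 = 1692/143
  p_6/q_6 = 8389/709
q_5 = 143 ≤ 437 < 709 = q_6, so the answer is 1692/143.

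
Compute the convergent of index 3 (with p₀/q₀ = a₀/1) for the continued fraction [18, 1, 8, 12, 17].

2059/109

Using pₖ = aₖpₖ₋₁ + pₖ₋₂, qₖ = aₖqₖ₋₁ + qₖ₋₂ (with p₋₁=1, p₋₂=0, q₋₁=0, q₋₂=1):
  k=0: a=18, p=18, q=1
  k=1: a=1, p=19, q=1
  k=2: a=8, p=170, q=9
  k=3: a=12, p=2059, q=109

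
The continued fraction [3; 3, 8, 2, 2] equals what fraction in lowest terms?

435/131

Using pₖ = aₖpₖ₋₁ + pₖ₋₂ and qₖ = aₖqₖ₋₁ + qₖ₋₂:
  k=0: a=3, p=3, q=1
  k=1: a=3, p=10, q=3
  k=2: a=8, p=83, q=25
  k=3: a=2, p=176, q=53
  k=4: a=2, p=435, q=131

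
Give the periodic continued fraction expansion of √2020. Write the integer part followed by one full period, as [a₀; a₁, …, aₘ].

[44; 1, 16, 1, 88]

a₀ = ⌊√2020⌋ = 44.
With m₀=0, d₀=1 and mₖ₊₁ = dₖaₖ − mₖ, dₖ₊₁ = (n − mₖ₊₁²)/dₖ, aₖ₊₁ = ⌊(a₀+mₖ₊₁)/dₖ₊₁⌋:
  k=1: m=44, d=84, a=1
  k=2: m=40, d=5, a=16
  k=3: m=40, d=84, a=1
  k=4: m=44, d=1, a=88
d=1 and a=2a₀=88 at k=4, so the next step gives (m, d) = (44, 84) again — its k=1 value — and the period has length 4.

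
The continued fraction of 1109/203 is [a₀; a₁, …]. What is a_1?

1109 = 5·203 + 94   →  a_0 = 5
203 = 2·94 + 15   →  a_1 = 2

2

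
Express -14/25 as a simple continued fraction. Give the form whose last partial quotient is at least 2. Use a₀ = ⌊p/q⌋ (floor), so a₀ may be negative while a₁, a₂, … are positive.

[-1; 2, 3, 1, 2]

-14 = -1*25 + 11
25 = 2*11 + 3
11 = 3*3 + 2
3 = 1*2 + 1
2 = 2*1 + 0  (stop)
So -14/25 = [-1; 2, 3, 1, 2].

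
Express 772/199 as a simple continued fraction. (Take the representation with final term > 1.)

[3; 1, 7, 3, 2, 3]

772 = 3*199 + 175
199 = 1*175 + 24
175 = 7*24 + 7
24 = 3*7 + 3
7 = 2*3 + 1
3 = 3*1 + 0  (stop)
So 772/199 = [3; 1, 7, 3, 2, 3].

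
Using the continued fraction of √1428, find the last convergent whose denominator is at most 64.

√1428 = [37; 1, 3, 1, 2, 1, 3, 1, 74, …] (period length 8).
Convergents:
  p_0/q_0 = 37/1
  p_1/q_1 = 38/1
  p_2/q_2 = 151/4
  p_3/q_3 = 189/5
  p_4/q_4 = 529/14
  p_5/q_5 = 718/19
  p_6/q_6 = 2683/71
q_5 = 19 ≤ 64 < 71 = q_6, so the answer is 718/19.

718/19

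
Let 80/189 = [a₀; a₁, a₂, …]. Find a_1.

2

80 = 0·189 + 80   →  a_0 = 0
189 = 2·80 + 29   →  a_1 = 2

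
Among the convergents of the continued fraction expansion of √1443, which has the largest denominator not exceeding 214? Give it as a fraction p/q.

2887/76

√1443 = [37; 1, 74, …] (period length 2).
Convergents:
  p_0/q_0 = 37/1
  p_1/q_1 = 38/1
  p_2/q_2 = 2849/75
  p_3/q_3 = 2887/76
  p_4/q_4 = 216487/5699
q_3 = 76 ≤ 214 < 5699 = q_4, so the answer is 2887/76.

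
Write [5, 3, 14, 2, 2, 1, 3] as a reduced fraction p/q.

Fold from the inside: start with 3/1.
  1 + 1/3 = 4/3
  2 + 3/4 = 11/4
  2 + 4/11 = 26/11
  14 + 11/26 = 375/26
  3 + 26/375 = 1151/375
  5 + 375/1151 = 6130/1151

6130/1151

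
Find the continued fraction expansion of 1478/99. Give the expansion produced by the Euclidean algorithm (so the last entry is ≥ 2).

1478 = 14*99 + 92
99 = 1*92 + 7
92 = 13*7 + 1
7 = 7*1 + 0  (stop)
So 1478/99 = [14; 1, 13, 7].

[14; 1, 13, 7]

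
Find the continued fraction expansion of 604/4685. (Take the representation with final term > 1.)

604 = 0×4685 + 604
4685 = 7×604 + 457
604 = 1×457 + 147
457 = 3×147 + 16
147 = 9×16 + 3
16 = 5×3 + 1
3 = 3×1 + 0  (stop)
So 604/4685 = [0; 7, 1, 3, 9, 5, 3].

[0; 7, 1, 3, 9, 5, 3]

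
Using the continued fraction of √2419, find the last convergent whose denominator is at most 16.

541/11

√2419 = [49; 5, 2, 5, 98, …] (period length 4).
Convergents:
  p_0/q_0 = 49/1
  p_1/q_1 = 246/5
  p_2/q_2 = 541/11
  p_3/q_3 = 2951/60
q_2 = 11 ≤ 16 < 60 = q_3, so the answer is 541/11.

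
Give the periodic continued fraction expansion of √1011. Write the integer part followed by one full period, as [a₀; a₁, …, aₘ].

a₀ = ⌊√1011⌋ = 31.
With m₀=0, d₀=1 and mₖ₊₁ = dₖaₖ − mₖ, dₖ₊₁ = (n − mₖ₊₁²)/dₖ, aₖ₊₁ = ⌊(a₀+mₖ₊₁)/dₖ₊₁⌋:
  k=1: m=31, d=50, a=1
  k=2: m=19, d=13, a=3
  k=3: m=20, d=47, a=1
  k=4: m=27, d=6, a=9
  k=5: m=27, d=47, a=1
  k=6: m=20, d=13, a=3
  k=7: m=19, d=50, a=1
  k=8: m=31, d=1, a=62
d=1 and a=2a₀=62 at k=8, so the next step gives (m, d) = (31, 50) again — its k=1 value — and the period has length 8.

[31; 1, 3, 1, 9, 1, 3, 1, 62]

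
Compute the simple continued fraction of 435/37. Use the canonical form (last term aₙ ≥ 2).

[11; 1, 3, 9]

435 = 11*37 + 28
37 = 1*28 + 9
28 = 3*9 + 1
9 = 9*1 + 0  (stop)
So 435/37 = [11; 1, 3, 9].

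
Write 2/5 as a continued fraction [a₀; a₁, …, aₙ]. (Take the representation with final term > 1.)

2 = 0*5 + 2
5 = 2*2 + 1
2 = 2*1 + 0  (stop)
So 2/5 = [0; 2, 2].

[0; 2, 2]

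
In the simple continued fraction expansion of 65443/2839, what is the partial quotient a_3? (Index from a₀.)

65443 = 23·2839 + 146   →  a_0 = 23
2839 = 19·146 + 65   →  a_1 = 19
146 = 2·65 + 16   →  a_2 = 2
65 = 4·16 + 1   →  a_3 = 4

4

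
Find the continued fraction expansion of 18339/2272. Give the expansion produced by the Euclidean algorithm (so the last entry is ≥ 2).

[8; 13, 1, 15, 3, 3]

18339 = 8×2272 + 163
2272 = 13×163 + 153
163 = 1×153 + 10
153 = 15×10 + 3
10 = 3×3 + 1
3 = 3×1 + 0  (stop)
So 18339/2272 = [8; 13, 1, 15, 3, 3].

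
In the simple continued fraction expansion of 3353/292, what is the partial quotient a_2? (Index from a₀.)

3353 = 11·292 + 141   →  a_0 = 11
292 = 2·141 + 10   →  a_1 = 2
141 = 14·10 + 1   →  a_2 = 14

14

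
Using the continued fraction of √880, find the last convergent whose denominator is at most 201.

5310/179

√880 = [29; 1, 1, 1, 58, …] (period length 4).
Convergents:
  p_0/q_0 = 29/1
  p_1/q_1 = 30/1
  p_2/q_2 = 59/2
  p_3/q_3 = 89/3
  p_4/q_4 = 5221/176
  p_5/q_5 = 5310/179
  p_6/q_6 = 10531/355
q_5 = 179 ≤ 201 < 355 = q_6, so the answer is 5310/179.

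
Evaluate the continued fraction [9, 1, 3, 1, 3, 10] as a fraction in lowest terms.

1909/195

Using pₖ = aₖpₖ₋₁ + pₖ₋₂ and qₖ = aₖqₖ₋₁ + qₖ₋₂:
  k=0: a=9, p=9, q=1
  k=1: a=1, p=10, q=1
  k=2: a=3, p=39, q=4
  k=3: a=1, p=49, q=5
  k=4: a=3, p=186, q=19
  k=5: a=10, p=1909, q=195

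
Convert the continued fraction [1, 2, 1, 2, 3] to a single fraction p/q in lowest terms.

Fold from the inside: start with 3/1.
  2 + 1/3 = 7/3
  1 + 3/7 = 10/7
  2 + 7/10 = 27/10
  1 + 10/27 = 37/27

37/27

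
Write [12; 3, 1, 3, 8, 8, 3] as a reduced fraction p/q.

38577/3145

Using pₖ = aₖpₖ₋₁ + pₖ₋₂ and qₖ = aₖqₖ₋₁ + qₖ₋₂:
  k=0: a=12, p=12, q=1
  k=1: a=3, p=37, q=3
  k=2: a=1, p=49, q=4
  k=3: a=3, p=184, q=15
  k=4: a=8, p=1521, q=124
  k=5: a=8, p=12352, q=1007
  k=6: a=3, p=38577, q=3145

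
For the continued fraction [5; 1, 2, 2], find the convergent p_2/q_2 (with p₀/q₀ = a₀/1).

17/3

Using pₖ = aₖpₖ₋₁ + pₖ₋₂, qₖ = aₖqₖ₋₁ + qₖ₋₂ (with p₋₁=1, p₋₂=0, q₋₁=0, q₋₂=1):
  k=0: a=5, p=5, q=1
  k=1: a=1, p=6, q=1
  k=2: a=2, p=17, q=3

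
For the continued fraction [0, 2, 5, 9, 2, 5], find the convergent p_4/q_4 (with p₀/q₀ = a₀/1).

97/213

Using pₖ = aₖpₖ₋₁ + pₖ₋₂, qₖ = aₖqₖ₋₁ + qₖ₋₂ (with p₋₁=1, p₋₂=0, q₋₁=0, q₋₂=1):
  k=0: a=0, p=0, q=1
  k=1: a=2, p=1, q=2
  k=2: a=5, p=5, q=11
  k=3: a=9, p=46, q=101
  k=4: a=2, p=97, q=213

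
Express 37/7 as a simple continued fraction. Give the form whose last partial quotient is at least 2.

[5; 3, 2]

37 = 5·7 + 2
7 = 3·2 + 1
2 = 2·1 + 0  (stop)
So 37/7 = [5; 3, 2].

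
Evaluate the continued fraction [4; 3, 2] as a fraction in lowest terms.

Using pₖ = aₖpₖ₋₁ + pₖ₋₂ and qₖ = aₖqₖ₋₁ + qₖ₋₂:
  k=0: a=4, p=4, q=1
  k=1: a=3, p=13, q=3
  k=2: a=2, p=30, q=7

30/7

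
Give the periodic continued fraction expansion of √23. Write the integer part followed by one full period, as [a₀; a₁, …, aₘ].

a₀ = ⌊√23⌋ = 4.
With m₀=0, d₀=1 and mₖ₊₁ = dₖaₖ − mₖ, dₖ₊₁ = (n − mₖ₊₁²)/dₖ, aₖ₊₁ = ⌊(a₀+mₖ₊₁)/dₖ₊₁⌋:
  k=1: m=4, d=7, a=1
  k=2: m=3, d=2, a=3
  k=3: m=3, d=7, a=1
  k=4: m=4, d=1, a=8
d=1 and a=2a₀=8 at k=4, so the next step gives (m, d) = (4, 7) again — its k=1 value — and the period has length 4.

[4; 1, 3, 1, 8]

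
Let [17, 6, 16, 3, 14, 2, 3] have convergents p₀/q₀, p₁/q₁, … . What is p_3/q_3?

Using pₖ = aₖpₖ₋₁ + pₖ₋₂, qₖ = aₖqₖ₋₁ + qₖ₋₂ (with p₋₁=1, p₋₂=0, q₋₁=0, q₋₂=1):
  k=0: a=17, p=17, q=1
  k=1: a=6, p=103, q=6
  k=2: a=16, p=1665, q=97
  k=3: a=3, p=5098, q=297

5098/297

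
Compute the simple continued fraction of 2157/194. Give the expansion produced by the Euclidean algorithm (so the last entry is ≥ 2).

[11; 8, 2, 3, 3]

2157 = 11*194 + 23
194 = 8*23 + 10
23 = 2*10 + 3
10 = 3*3 + 1
3 = 3*1 + 0  (stop)
So 2157/194 = [11; 8, 2, 3, 3].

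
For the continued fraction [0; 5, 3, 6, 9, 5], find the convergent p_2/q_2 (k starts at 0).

3/16

Using pₖ = aₖpₖ₋₁ + pₖ₋₂, qₖ = aₖqₖ₋₁ + qₖ₋₂ (with p₋₁=1, p₋₂=0, q₋₁=0, q₋₂=1):
  k=0: a=0, p=0, q=1
  k=1: a=5, p=1, q=5
  k=2: a=3, p=3, q=16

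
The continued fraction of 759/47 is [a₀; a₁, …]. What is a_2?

1

759 = 16·47 + 7   →  a_0 = 16
47 = 6·7 + 5   →  a_1 = 6
7 = 1·5 + 2   →  a_2 = 1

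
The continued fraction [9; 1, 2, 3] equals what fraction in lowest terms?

Using pₖ = aₖpₖ₋₁ + pₖ₋₂ and qₖ = aₖqₖ₋₁ + qₖ₋₂:
  k=0: a=9, p=9, q=1
  k=1: a=1, p=10, q=1
  k=2: a=2, p=29, q=3
  k=3: a=3, p=97, q=10

97/10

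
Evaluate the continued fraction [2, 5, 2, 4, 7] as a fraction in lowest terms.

773/354

Fold from the inside: start with 7/1.
  4 + 1/7 = 29/7
  2 + 7/29 = 65/29
  5 + 29/65 = 354/65
  2 + 65/354 = 773/354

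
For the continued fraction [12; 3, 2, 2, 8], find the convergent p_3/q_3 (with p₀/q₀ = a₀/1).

209/17

Using pₖ = aₖpₖ₋₁ + pₖ₋₂, qₖ = aₖqₖ₋₁ + qₖ₋₂ (with p₋₁=1, p₋₂=0, q₋₁=0, q₋₂=1):
  k=0: a=12, p=12, q=1
  k=1: a=3, p=37, q=3
  k=2: a=2, p=86, q=7
  k=3: a=2, p=209, q=17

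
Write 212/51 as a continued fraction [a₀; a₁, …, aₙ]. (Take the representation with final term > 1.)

212 = 4×51 + 8
51 = 6×8 + 3
8 = 2×3 + 2
3 = 1×2 + 1
2 = 2×1 + 0  (stop)
So 212/51 = [4; 6, 2, 1, 2].

[4; 6, 2, 1, 2]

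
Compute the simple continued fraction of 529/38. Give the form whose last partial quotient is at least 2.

529 = 13*38 + 35
38 = 1*35 + 3
35 = 11*3 + 2
3 = 1*2 + 1
2 = 2*1 + 0  (stop)
So 529/38 = [13; 1, 11, 1, 2].

[13; 1, 11, 1, 2]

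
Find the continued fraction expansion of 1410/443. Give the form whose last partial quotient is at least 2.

1410 = 3·443 + 81
443 = 5·81 + 38
81 = 2·38 + 5
38 = 7·5 + 3
5 = 1·3 + 2
3 = 1·2 + 1
2 = 2·1 + 0  (stop)
So 1410/443 = [3; 5, 2, 7, 1, 1, 2].

[3; 5, 2, 7, 1, 1, 2]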